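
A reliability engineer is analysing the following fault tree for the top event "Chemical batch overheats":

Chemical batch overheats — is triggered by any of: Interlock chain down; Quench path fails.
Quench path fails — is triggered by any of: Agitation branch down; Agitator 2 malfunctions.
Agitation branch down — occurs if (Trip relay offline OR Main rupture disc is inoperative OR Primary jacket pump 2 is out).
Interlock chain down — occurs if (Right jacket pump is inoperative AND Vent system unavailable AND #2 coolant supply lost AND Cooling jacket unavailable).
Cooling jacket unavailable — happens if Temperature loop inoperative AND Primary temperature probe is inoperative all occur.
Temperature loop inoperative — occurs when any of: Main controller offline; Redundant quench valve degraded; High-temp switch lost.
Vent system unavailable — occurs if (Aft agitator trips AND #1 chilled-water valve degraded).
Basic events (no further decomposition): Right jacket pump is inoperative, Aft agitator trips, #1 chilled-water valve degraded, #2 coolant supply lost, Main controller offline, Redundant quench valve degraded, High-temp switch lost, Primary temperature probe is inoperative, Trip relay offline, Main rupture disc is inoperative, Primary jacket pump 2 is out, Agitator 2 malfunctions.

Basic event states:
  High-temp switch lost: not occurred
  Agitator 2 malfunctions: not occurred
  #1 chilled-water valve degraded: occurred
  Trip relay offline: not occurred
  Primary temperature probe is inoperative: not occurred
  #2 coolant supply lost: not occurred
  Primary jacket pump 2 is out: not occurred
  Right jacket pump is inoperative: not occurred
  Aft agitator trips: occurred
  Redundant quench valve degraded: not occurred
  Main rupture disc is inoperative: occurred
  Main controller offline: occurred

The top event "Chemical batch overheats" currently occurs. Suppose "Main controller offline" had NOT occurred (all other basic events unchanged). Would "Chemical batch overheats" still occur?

Counterfactual: set "Main controller offline" to not occurred.
Vent system unavailable [AND]: Aft agitator trips=occurs, #1 chilled-water valve degraded=occurs → all inputs occur → occurs.
Temperature loop inoperative [OR]: Main controller offline=not, Redundant quench valve degraded=not, High-temp switch lost=not → no input occurs → does not occur.
Cooling jacket unavailable [AND]: Temperature loop inoperative=not, Primary temperature probe is inoperative=not → not all inputs occur → does not occur.
Interlock chain down [AND]: Right jacket pump is inoperative=not, Vent system unavailable=occurs, #2 coolant supply lost=not, Cooling jacket unavailable=not → not all inputs occur → does not occur.
Agitation branch down [OR]: Trip relay offline=not, Main rupture disc is inoperative=occurs, Primary jacket pump 2 is out=not → at least one input occurs → occurs.
Quench path fails [OR]: Agitation branch down=occurs, Agitator 2 malfunctions=not → at least one input occurs → occurs.
Chemical batch overheats [OR]: Interlock chain down=not, Quench path fails=occurs → at least one input occurs → occurs.

Yes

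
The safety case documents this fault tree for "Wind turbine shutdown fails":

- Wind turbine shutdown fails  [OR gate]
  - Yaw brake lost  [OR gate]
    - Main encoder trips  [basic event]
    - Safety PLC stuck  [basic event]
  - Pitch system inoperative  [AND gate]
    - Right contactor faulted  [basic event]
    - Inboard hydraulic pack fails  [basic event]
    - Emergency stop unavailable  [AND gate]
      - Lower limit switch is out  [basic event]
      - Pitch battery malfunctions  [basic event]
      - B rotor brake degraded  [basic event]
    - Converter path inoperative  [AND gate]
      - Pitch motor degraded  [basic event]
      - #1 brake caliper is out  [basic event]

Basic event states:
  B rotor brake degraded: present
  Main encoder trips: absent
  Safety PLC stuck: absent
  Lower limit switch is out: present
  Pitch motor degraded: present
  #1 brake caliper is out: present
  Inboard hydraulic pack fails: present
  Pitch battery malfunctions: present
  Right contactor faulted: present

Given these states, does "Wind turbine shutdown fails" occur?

Yaw brake lost [OR]: Main encoder trips=not, Safety PLC stuck=not → no input occurs → does not occur.
Emergency stop unavailable [AND]: Lower limit switch is out=occurs, Pitch battery malfunctions=occurs, B rotor brake degraded=occurs → all inputs occur → occurs.
Converter path inoperative [AND]: Pitch motor degraded=occurs, #1 brake caliper is out=occurs → all inputs occur → occurs.
Pitch system inoperative [AND]: Right contactor faulted=occurs, Inboard hydraulic pack fails=occurs, Emergency stop unavailable=occurs, Converter path inoperative=occurs → all inputs occur → occurs.
Wind turbine shutdown fails [OR]: Yaw brake lost=not, Pitch system inoperative=occurs → at least one input occurs → occurs.

Yes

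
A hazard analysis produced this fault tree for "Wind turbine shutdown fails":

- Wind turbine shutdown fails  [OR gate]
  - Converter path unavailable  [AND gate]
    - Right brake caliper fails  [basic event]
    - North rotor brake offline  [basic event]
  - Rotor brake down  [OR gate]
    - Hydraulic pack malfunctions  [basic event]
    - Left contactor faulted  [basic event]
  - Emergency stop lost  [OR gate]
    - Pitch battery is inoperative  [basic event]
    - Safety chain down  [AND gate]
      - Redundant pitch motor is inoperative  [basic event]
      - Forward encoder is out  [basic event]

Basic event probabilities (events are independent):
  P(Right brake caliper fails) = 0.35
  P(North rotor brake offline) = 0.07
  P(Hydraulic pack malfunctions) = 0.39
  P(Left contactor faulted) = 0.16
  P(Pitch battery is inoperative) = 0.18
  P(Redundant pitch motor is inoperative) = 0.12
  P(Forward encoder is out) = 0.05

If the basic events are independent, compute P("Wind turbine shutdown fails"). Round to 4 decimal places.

P(Converter path unavailable) [AND] = 0.35 × 0.07 = 0.024500
P(Rotor brake down) [OR] = 1 − (1−0.39) × (1−0.16) = 0.487600
P(Safety chain down) [AND] = 0.12 × 0.05 = 0.006000
P(Emergency stop lost) [OR] = 1 − (1−0.18) × (1−0.006000) = 0.184920
P(Wind turbine shutdown fails) [OR] = 1 − (1−0.024500) × (1−0.487600) × (1−0.184920) = 0.592585
Rounded to 4 decimal places: P(Wind turbine shutdown fails) ≈ 0.5926.

0.5926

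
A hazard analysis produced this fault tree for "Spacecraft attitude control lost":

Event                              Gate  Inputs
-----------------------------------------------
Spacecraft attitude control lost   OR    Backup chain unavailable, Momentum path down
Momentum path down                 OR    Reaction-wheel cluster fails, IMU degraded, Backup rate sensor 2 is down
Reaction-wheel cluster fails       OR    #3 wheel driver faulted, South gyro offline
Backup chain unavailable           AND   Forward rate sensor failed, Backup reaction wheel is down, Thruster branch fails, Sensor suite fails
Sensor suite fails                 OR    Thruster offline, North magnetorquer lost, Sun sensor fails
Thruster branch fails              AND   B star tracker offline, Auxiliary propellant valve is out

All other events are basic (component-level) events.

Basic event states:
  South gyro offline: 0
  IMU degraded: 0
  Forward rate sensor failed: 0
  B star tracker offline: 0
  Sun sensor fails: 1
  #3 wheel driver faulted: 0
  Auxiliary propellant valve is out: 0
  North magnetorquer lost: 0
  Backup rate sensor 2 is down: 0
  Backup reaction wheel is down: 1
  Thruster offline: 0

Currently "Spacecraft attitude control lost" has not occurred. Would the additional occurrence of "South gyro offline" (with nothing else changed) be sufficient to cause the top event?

Yes

Counterfactual: set "South gyro offline" to occurred.
Thruster branch fails [AND]: B star tracker offline=not, Auxiliary propellant valve is out=not → not all inputs occur → does not occur.
Sensor suite fails [OR]: Thruster offline=not, North magnetorquer lost=not, Sun sensor fails=occurs → at least one input occurs → occurs.
Backup chain unavailable [AND]: Forward rate sensor failed=not, Backup reaction wheel is down=occurs, Thruster branch fails=not, Sensor suite fails=occurs → not all inputs occur → does not occur.
Reaction-wheel cluster fails [OR]: #3 wheel driver faulted=not, South gyro offline=occurs → at least one input occurs → occurs.
Momentum path down [OR]: Reaction-wheel cluster fails=occurs, IMU degraded=not, Backup rate sensor 2 is down=not → at least one input occurs → occurs.
Spacecraft attitude control lost [OR]: Backup chain unavailable=not, Momentum path down=occurs → at least one input occurs → occurs.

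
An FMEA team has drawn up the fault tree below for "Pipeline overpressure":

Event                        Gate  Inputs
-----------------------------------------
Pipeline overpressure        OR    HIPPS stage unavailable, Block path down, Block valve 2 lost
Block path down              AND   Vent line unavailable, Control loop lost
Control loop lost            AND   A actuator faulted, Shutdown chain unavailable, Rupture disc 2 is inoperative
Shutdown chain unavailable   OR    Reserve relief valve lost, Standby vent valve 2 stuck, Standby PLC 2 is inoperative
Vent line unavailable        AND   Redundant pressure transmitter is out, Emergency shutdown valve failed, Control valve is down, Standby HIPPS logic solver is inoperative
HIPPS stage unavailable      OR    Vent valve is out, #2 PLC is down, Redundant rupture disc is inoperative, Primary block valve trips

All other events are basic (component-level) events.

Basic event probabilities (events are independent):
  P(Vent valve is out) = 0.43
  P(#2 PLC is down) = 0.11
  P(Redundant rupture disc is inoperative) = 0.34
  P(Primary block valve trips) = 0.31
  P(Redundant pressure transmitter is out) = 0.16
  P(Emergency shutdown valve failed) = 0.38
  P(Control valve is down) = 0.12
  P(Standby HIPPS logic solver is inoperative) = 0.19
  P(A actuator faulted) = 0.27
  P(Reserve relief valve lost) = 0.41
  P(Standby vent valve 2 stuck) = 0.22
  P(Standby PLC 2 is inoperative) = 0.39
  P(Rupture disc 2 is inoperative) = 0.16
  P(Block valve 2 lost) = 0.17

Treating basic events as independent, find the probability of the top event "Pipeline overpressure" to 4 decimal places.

0.8083

P(HIPPS stage unavailable) [OR] = 1 − (1−0.43) × (1−0.11) × (1−0.34) × (1−0.31) = 0.768976
P(Vent line unavailable) [AND] = 0.16 × 0.38 × 0.12 × 0.19 = 0.001386
P(Shutdown chain unavailable) [OR] = 1 − (1−0.41) × (1−0.22) × (1−0.39) = 0.719278
P(Control loop lost) [AND] = 0.27 × 0.719278 × 0.16 = 0.031073
P(Block path down) [AND] = 0.001386 × 0.031073 = 0.000043
P(Pipeline overpressure) [OR] = 1 − (1−0.768976) × (1−0.000043) × (1−0.17) = 0.808258
Rounded to 4 decimal places: P(Pipeline overpressure) ≈ 0.8083.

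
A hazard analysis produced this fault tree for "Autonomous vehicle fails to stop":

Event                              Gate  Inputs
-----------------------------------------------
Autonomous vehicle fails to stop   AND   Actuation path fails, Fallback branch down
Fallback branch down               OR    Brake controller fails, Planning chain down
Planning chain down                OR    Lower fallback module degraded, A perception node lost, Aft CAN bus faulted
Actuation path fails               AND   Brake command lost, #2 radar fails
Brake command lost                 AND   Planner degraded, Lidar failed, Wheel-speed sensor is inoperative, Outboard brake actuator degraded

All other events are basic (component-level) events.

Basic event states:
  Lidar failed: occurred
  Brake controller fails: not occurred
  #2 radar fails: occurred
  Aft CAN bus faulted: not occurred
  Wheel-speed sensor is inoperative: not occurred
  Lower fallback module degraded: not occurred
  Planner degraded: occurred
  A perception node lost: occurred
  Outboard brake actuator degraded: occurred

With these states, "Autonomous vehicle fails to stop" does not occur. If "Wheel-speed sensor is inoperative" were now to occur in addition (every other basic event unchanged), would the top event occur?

Yes

Counterfactual: set "Wheel-speed sensor is inoperative" to occurred.
Brake command lost [AND]: Planner degraded=occurs, Lidar failed=occurs, Wheel-speed sensor is inoperative=occurs, Outboard brake actuator degraded=occurs → all inputs occur → occurs.
Actuation path fails [AND]: Brake command lost=occurs, #2 radar fails=occurs → all inputs occur → occurs.
Planning chain down [OR]: Lower fallback module degraded=not, A perception node lost=occurs, Aft CAN bus faulted=not → at least one input occurs → occurs.
Fallback branch down [OR]: Brake controller fails=not, Planning chain down=occurs → at least one input occurs → occurs.
Autonomous vehicle fails to stop [AND]: Actuation path fails=occurs, Fallback branch down=occurs → all inputs occur → occurs.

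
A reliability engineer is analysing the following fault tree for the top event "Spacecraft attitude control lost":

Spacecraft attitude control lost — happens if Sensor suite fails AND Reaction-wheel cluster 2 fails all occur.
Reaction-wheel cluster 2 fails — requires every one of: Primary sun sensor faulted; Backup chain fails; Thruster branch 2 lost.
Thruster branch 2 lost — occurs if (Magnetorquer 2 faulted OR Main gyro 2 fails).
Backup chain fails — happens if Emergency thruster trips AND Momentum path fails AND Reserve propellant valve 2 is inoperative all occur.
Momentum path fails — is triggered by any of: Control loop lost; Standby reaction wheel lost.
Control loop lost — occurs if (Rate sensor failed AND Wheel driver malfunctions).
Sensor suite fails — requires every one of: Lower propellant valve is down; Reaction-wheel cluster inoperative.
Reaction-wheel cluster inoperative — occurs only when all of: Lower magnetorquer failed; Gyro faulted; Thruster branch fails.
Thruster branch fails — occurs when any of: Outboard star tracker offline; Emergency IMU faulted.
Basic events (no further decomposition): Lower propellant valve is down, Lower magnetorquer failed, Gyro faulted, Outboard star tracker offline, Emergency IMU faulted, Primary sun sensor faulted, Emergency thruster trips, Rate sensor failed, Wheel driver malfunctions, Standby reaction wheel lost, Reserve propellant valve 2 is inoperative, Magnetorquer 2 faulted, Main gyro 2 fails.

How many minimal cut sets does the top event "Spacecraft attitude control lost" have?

Thruster branch fails [OR]: union of children's cut sets → 2 cut set(s).
Reaction-wheel cluster inoperative [AND]: one cut set from each child combined → 1 × 1 × 2 = 2 cut set(s).
Sensor suite fails [AND]: one cut set from each child combined → 1 × 2 = 2 cut set(s).
Control loop lost [AND]: one cut set from each child combined → 1 × 1 = 1 cut set(s).
Momentum path fails [OR]: union of children's cut sets → 2 cut set(s).
Backup chain fails [AND]: one cut set from each child combined → 1 × 2 × 1 = 2 cut set(s).
Thruster branch 2 lost [OR]: union of children's cut sets → 2 cut set(s).
Reaction-wheel cluster 2 fails [AND]: one cut set from each child combined → 1 × 2 × 2 = 4 cut set(s).
Spacecraft attitude control lost [AND]: one cut set from each child combined → 2 × 4 = 8 cut set(s).
Minimal cut sets: {Emergency thruster trips, Gyro faulted, Lower magnetorquer failed, Lower propellant valve is down, Magnetorquer 2 faulted, Outboard star tracker offline, Primary sun sensor faulted, Rate sensor failed, Reserve propellant valve 2 is inoperative, Wheel driver malfunctions}; {Emergency thruster trips, Gyro faulted, Lower magnetorquer failed, Lower propellant valve is down, Main gyro 2 fails, Outboard star tracker offline, Primary sun sensor faulted, Rate sensor failed, Reserve propellant valve 2 is inoperative, Wheel driver malfunctions}; {Emergency thruster trips, Gyro faulted, Lower magnetorquer failed, Lower propellant valve is down, Magnetorquer 2 faulted, Outboard star tracker offline, Primary sun sensor faulted, Reserve propellant valve 2 is inoperative, Standby reaction wheel lost}; {Emergency thruster trips, Gyro faulted, Lower magnetorquer failed, Lower propellant valve is down, Main gyro 2 fails, Outboard star tracker offline, Primary sun sensor faulted, Reserve propellant valve 2 is inoperative, Standby reaction wheel lost}; {Emergency IMU faulted, Emergency thruster trips, Gyro faulted, Lower magnetorquer failed, Lower propellant valve is down, Magnetorquer 2 faulted, Primary sun sensor faulted, Rate sensor failed, Reserve propellant valve 2 is inoperative, Wheel driver malfunctions}; {Emergency IMU faulted, Emergency thruster trips, Gyro faulted, Lower magnetorquer failed, Lower propellant valve is down, Main gyro 2 fails, Primary sun sensor faulted, Rate sensor failed, Reserve propellant valve 2 is inoperative, Wheel driver malfunctions}; {Emergency IMU faulted, Emergency thruster trips, Gyro faulted, Lower magnetorquer failed, Lower propellant valve is down, Magnetorquer 2 faulted, Primary sun sensor faulted, Reserve propellant valve 2 is inoperative, Standby reaction wheel lost}; {Emergency IMU faulted, Emergency thruster trips, Gyro faulted, Lower magnetorquer failed, Lower propellant valve is down, Main gyro 2 fails, Primary sun sensor faulted, Reserve propellant valve 2 is inoperative, Standby reaction wheel lost}.

8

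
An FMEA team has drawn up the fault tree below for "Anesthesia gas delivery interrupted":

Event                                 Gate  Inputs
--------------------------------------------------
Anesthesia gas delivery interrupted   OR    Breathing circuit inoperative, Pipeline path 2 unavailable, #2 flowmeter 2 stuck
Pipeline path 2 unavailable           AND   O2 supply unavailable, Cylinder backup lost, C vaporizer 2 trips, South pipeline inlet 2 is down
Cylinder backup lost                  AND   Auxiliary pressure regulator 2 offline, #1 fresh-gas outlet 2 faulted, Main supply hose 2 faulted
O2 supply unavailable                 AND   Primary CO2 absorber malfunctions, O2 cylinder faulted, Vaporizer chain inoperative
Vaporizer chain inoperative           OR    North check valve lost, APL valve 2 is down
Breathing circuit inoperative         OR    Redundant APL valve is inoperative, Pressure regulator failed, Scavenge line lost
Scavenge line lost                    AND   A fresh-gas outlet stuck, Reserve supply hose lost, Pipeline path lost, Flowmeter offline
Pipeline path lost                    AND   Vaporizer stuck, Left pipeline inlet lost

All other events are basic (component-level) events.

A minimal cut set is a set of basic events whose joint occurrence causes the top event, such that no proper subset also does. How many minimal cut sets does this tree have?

Pipeline path lost [AND]: one cut set from each child combined → 1 × 1 = 1 cut set(s).
Scavenge line lost [AND]: one cut set from each child combined → 1 × 1 × 1 × 1 = 1 cut set(s).
Breathing circuit inoperative [OR]: union of children's cut sets → 3 cut set(s).
Vaporizer chain inoperative [OR]: union of children's cut sets → 2 cut set(s).
O2 supply unavailable [AND]: one cut set from each child combined → 1 × 1 × 2 = 2 cut set(s).
Cylinder backup lost [AND]: one cut set from each child combined → 1 × 1 × 1 = 1 cut set(s).
Pipeline path 2 unavailable [AND]: one cut set from each child combined → 2 × 1 × 1 × 1 = 2 cut set(s).
Anesthesia gas delivery interrupted [OR]: union of children's cut sets → 6 cut set(s).
Minimal cut sets: {Redundant APL valve is inoperative}; {Pressure regulator failed}; {A fresh-gas outlet stuck, Flowmeter offline, Left pipeline inlet lost, Reserve supply hose lost, Vaporizer stuck}; {#1 fresh-gas outlet 2 faulted, Auxiliary pressure regulator 2 offline, C vaporizer 2 trips, Main supply hose 2 faulted, North check valve lost, O2 cylinder faulted, Primary CO2 absorber malfunctions, South pipeline inlet 2 is down}; {#1 fresh-gas outlet 2 faulted, APL valve 2 is down, Auxiliary pressure regulator 2 offline, C vaporizer 2 trips, Main supply hose 2 faulted, O2 cylinder faulted, Primary CO2 absorber malfunctions, South pipeline inlet 2 is down}; {#2 flowmeter 2 stuck}.

6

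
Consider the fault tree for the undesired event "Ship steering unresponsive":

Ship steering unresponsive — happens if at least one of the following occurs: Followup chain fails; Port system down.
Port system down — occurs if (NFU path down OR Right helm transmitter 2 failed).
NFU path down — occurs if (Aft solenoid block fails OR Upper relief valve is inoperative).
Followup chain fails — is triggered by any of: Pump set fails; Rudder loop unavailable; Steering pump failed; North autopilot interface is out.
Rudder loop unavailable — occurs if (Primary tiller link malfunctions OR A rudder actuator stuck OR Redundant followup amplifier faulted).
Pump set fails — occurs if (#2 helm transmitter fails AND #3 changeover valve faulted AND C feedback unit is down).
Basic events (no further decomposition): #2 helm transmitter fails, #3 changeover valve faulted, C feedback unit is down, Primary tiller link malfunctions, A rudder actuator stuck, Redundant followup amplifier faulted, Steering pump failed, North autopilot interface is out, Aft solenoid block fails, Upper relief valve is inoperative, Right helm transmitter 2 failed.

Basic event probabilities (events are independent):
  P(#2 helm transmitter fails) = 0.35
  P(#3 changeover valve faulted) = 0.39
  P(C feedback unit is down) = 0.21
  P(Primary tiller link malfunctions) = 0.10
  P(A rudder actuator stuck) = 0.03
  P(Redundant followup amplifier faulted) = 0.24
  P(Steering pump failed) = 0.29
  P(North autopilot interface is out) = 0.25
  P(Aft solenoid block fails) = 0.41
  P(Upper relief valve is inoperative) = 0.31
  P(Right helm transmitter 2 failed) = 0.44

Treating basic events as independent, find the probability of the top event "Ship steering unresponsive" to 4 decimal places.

P(Pump set fails) [AND] = 0.35 × 0.39 × 0.21 = 0.028665
P(Rudder loop unavailable) [OR] = 1 − (1−0.10) × (1−0.03) × (1−0.24) = 0.336520
P(Followup chain fails) [OR] = 1 − (1−0.028665) × (1−0.336520) × (1−0.29) × (1−0.25) = 0.656824
P(NFU path down) [OR] = 1 − (1−0.41) × (1−0.31) = 0.592900
P(Port system down) [OR] = 1 − (1−0.592900) × (1−0.44) = 0.772024
P(Ship steering unresponsive) [OR] = 1 − (1−0.656824) × (1−0.772024) = 0.921764
Rounded to 4 decimal places: P(Ship steering unresponsive) ≈ 0.9218.

0.9218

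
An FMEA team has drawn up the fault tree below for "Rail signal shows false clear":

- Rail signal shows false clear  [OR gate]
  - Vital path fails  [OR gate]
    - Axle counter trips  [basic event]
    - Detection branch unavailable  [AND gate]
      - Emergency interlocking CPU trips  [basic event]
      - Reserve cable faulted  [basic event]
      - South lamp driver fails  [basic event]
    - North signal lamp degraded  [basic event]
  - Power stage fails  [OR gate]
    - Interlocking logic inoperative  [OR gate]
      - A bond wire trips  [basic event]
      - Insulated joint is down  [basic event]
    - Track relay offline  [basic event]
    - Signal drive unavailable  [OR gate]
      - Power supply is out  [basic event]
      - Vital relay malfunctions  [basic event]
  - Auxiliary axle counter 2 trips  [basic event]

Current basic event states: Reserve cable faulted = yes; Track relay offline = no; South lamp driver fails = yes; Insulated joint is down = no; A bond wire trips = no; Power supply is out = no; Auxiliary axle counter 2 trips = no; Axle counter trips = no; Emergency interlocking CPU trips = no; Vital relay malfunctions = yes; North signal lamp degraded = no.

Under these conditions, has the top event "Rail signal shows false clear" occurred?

Yes

Detection branch unavailable [AND]: Emergency interlocking CPU trips=not, Reserve cable faulted=occurs, South lamp driver fails=occurs → not all inputs occur → does not occur.
Vital path fails [OR]: Axle counter trips=not, Detection branch unavailable=not, North signal lamp degraded=not → no input occurs → does not occur.
Interlocking logic inoperative [OR]: A bond wire trips=not, Insulated joint is down=not → no input occurs → does not occur.
Signal drive unavailable [OR]: Power supply is out=not, Vital relay malfunctions=occurs → at least one input occurs → occurs.
Power stage fails [OR]: Interlocking logic inoperative=not, Track relay offline=not, Signal drive unavailable=occurs → at least one input occurs → occurs.
Rail signal shows false clear [OR]: Vital path fails=not, Power stage fails=occurs, Auxiliary axle counter 2 trips=not → at least one input occurs → occurs.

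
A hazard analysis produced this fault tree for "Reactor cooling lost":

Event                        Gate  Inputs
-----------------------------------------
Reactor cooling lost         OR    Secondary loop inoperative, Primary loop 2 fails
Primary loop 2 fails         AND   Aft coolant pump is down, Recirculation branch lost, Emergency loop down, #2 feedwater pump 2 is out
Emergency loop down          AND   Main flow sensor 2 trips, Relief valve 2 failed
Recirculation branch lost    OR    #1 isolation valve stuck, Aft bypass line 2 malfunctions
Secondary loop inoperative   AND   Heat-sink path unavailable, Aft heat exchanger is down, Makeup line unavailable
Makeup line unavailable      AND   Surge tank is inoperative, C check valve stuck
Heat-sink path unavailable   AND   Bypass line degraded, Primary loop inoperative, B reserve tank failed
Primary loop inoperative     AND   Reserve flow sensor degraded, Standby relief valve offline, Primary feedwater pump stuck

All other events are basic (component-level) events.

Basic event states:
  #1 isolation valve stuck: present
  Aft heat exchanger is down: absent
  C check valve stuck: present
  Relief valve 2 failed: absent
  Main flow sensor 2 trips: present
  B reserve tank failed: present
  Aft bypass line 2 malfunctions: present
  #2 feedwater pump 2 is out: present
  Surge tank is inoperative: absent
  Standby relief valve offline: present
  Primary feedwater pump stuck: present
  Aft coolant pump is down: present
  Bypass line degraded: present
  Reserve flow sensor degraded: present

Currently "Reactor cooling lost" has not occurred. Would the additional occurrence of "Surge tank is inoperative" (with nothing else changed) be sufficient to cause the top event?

No

Counterfactual: set "Surge tank is inoperative" to occurred.
Primary loop inoperative [AND]: Reserve flow sensor degraded=occurs, Standby relief valve offline=occurs, Primary feedwater pump stuck=occurs → all inputs occur → occurs.
Heat-sink path unavailable [AND]: Bypass line degraded=occurs, Primary loop inoperative=occurs, B reserve tank failed=occurs → all inputs occur → occurs.
Makeup line unavailable [AND]: Surge tank is inoperative=occurs, C check valve stuck=occurs → all inputs occur → occurs.
Secondary loop inoperative [AND]: Heat-sink path unavailable=occurs, Aft heat exchanger is down=not, Makeup line unavailable=occurs → not all inputs occur → does not occur.
Recirculation branch lost [OR]: #1 isolation valve stuck=occurs, Aft bypass line 2 malfunctions=occurs → at least one input occurs → occurs.
Emergency loop down [AND]: Main flow sensor 2 trips=occurs, Relief valve 2 failed=not → not all inputs occur → does not occur.
Primary loop 2 fails [AND]: Aft coolant pump is down=occurs, Recirculation branch lost=occurs, Emergency loop down=not, #2 feedwater pump 2 is out=occurs → not all inputs occur → does not occur.
Reactor cooling lost [OR]: Secondary loop inoperative=not, Primary loop 2 fails=not → no input occurs → does not occur.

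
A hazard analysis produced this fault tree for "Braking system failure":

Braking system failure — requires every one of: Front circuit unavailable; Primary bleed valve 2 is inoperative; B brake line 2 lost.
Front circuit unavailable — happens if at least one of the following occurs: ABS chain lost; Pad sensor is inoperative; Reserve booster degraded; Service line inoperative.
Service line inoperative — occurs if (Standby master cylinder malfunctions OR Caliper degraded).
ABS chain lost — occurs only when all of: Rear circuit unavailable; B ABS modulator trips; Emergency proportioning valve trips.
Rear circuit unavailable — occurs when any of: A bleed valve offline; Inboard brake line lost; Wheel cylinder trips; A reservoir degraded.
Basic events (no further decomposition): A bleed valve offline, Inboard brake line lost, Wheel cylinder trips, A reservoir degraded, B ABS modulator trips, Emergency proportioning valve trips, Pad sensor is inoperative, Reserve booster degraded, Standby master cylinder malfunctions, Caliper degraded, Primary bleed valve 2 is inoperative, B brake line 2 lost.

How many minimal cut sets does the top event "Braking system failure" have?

8

Rear circuit unavailable [OR]: union of children's cut sets → 4 cut set(s).
ABS chain lost [AND]: one cut set from each child combined → 4 × 1 × 1 = 4 cut set(s).
Service line inoperative [OR]: union of children's cut sets → 2 cut set(s).
Front circuit unavailable [OR]: union of children's cut sets → 8 cut set(s).
Braking system failure [AND]: one cut set from each child combined → 8 × 1 × 1 = 8 cut set(s).
Minimal cut sets: {A bleed valve offline, B ABS modulator trips, B brake line 2 lost, Emergency proportioning valve trips, Primary bleed valve 2 is inoperative}; {B ABS modulator trips, B brake line 2 lost, Emergency proportioning valve trips, Inboard brake line lost, Primary bleed valve 2 is inoperative}; {B ABS modulator trips, B brake line 2 lost, Emergency proportioning valve trips, Primary bleed valve 2 is inoperative, Wheel cylinder trips}; {A reservoir degraded, B ABS modulator trips, B brake line 2 lost, Emergency proportioning valve trips, Primary bleed valve 2 is inoperative}; {B brake line 2 lost, Pad sensor is inoperative, Primary bleed valve 2 is inoperative}; {B brake line 2 lost, Primary bleed valve 2 is inoperative, Reserve booster degraded}; {B brake line 2 lost, Primary bleed valve 2 is inoperative, Standby master cylinder malfunctions}; {B brake line 2 lost, Caliper degraded, Primary bleed valve 2 is inoperative}.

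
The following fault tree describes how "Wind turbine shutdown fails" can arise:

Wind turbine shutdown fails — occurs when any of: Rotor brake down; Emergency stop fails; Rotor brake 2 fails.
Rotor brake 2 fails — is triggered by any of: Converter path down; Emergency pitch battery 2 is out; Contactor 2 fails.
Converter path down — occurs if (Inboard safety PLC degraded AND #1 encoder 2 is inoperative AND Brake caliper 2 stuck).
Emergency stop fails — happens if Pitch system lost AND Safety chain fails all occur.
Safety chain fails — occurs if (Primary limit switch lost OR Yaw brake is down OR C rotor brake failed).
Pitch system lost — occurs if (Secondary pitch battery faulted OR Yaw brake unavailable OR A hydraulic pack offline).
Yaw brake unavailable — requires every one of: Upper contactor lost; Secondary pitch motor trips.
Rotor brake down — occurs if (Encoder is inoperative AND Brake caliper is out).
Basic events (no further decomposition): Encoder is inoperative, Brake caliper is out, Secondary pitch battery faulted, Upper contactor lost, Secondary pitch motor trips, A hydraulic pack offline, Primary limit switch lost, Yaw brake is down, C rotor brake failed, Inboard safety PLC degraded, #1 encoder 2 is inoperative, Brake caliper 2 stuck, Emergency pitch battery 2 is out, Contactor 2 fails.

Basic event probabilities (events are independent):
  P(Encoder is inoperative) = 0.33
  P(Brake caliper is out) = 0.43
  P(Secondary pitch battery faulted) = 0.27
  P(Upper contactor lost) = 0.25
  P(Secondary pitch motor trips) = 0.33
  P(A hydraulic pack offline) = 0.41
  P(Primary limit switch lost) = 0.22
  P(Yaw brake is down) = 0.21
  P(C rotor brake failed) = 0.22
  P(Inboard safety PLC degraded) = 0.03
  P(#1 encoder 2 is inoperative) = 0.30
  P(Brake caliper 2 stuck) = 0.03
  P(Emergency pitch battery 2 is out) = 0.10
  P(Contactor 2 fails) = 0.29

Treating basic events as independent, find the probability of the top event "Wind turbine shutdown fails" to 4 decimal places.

0.6240

P(Rotor brake down) [AND] = 0.33 × 0.43 = 0.141900
P(Yaw brake unavailable) [AND] = 0.25 × 0.33 = 0.082500
P(Pitch system lost) [OR] = 1 − (1−0.27) × (1−0.082500) × (1−0.41) = 0.604833
P(Safety chain fails) [OR] = 1 − (1−0.22) × (1−0.21) × (1−0.22) = 0.519364
P(Emergency stop fails) [AND] = 0.604833 × 0.519364 = 0.314128
P(Converter path down) [AND] = 0.03 × 0.30 × 0.03 = 0.000270
P(Rotor brake 2 fails) [OR] = 1 − (1−0.000270) × (1−0.10) × (1−0.29) = 0.361173
P(Wind turbine shutdown fails) [OR] = 1 − (1−0.141900) × (1−0.314128) × (1−0.361173) = 0.624020
Rounded to 4 decimal places: P(Wind turbine shutdown fails) ≈ 0.6240.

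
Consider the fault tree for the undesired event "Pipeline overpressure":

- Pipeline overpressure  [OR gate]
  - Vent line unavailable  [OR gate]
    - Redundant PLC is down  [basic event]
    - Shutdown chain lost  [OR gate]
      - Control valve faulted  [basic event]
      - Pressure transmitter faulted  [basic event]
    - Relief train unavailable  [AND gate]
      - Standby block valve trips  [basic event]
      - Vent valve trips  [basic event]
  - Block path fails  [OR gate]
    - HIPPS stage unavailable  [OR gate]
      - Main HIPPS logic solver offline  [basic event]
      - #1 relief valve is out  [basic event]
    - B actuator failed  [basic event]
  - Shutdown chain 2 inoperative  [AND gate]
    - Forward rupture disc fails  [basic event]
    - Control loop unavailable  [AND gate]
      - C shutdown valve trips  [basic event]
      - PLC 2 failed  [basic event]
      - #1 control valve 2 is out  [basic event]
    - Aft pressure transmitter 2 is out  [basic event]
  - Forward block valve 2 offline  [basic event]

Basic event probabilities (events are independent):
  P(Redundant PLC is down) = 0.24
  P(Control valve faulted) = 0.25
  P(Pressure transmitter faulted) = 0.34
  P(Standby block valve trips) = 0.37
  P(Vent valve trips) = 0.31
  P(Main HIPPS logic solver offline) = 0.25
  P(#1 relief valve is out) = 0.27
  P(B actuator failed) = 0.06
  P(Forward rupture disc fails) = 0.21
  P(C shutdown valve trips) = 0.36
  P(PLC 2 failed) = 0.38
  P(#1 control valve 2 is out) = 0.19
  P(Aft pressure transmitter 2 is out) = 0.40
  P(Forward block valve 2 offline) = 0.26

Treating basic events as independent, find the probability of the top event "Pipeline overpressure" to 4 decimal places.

P(Shutdown chain lost) [OR] = 1 − (1−0.25) × (1−0.34) = 0.505000
P(Relief train unavailable) [AND] = 0.37 × 0.31 = 0.114700
P(Vent line unavailable) [OR] = 1 − (1−0.24) × (1−0.505000) × (1−0.114700) = 0.666950
P(HIPPS stage unavailable) [OR] = 1 − (1−0.25) × (1−0.27) = 0.452500
P(Block path fails) [OR] = 1 − (1−0.452500) × (1−0.06) = 0.485350
P(Control loop unavailable) [AND] = 0.36 × 0.38 × 0.19 = 0.025992
P(Shutdown chain 2 inoperative) [AND] = 0.21 × 0.025992 × 0.40 = 0.002183
P(Pipeline overpressure) [OR] = 1 − (1−0.666950) × (1−0.485350) × (1−0.002183) × (1−0.26) = 0.873438
Rounded to 4 decimal places: P(Pipeline overpressure) ≈ 0.8734.

0.8734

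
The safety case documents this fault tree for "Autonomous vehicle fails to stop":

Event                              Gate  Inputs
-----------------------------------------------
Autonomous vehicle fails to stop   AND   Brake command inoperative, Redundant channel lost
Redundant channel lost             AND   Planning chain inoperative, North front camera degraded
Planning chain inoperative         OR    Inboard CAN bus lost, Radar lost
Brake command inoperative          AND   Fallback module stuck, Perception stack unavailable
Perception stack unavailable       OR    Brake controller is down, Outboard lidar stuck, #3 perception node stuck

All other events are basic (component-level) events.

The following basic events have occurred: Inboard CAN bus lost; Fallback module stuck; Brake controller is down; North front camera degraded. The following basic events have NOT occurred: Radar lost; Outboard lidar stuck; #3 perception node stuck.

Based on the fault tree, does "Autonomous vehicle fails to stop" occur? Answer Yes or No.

Yes

Perception stack unavailable [OR]: Brake controller is down=occurs, Outboard lidar stuck=not, #3 perception node stuck=not → at least one input occurs → occurs.
Brake command inoperative [AND]: Fallback module stuck=occurs, Perception stack unavailable=occurs → all inputs occur → occurs.
Planning chain inoperative [OR]: Inboard CAN bus lost=occurs, Radar lost=not → at least one input occurs → occurs.
Redundant channel lost [AND]: Planning chain inoperative=occurs, North front camera degraded=occurs → all inputs occur → occurs.
Autonomous vehicle fails to stop [AND]: Brake command inoperative=occurs, Redundant channel lost=occurs → all inputs occur → occurs.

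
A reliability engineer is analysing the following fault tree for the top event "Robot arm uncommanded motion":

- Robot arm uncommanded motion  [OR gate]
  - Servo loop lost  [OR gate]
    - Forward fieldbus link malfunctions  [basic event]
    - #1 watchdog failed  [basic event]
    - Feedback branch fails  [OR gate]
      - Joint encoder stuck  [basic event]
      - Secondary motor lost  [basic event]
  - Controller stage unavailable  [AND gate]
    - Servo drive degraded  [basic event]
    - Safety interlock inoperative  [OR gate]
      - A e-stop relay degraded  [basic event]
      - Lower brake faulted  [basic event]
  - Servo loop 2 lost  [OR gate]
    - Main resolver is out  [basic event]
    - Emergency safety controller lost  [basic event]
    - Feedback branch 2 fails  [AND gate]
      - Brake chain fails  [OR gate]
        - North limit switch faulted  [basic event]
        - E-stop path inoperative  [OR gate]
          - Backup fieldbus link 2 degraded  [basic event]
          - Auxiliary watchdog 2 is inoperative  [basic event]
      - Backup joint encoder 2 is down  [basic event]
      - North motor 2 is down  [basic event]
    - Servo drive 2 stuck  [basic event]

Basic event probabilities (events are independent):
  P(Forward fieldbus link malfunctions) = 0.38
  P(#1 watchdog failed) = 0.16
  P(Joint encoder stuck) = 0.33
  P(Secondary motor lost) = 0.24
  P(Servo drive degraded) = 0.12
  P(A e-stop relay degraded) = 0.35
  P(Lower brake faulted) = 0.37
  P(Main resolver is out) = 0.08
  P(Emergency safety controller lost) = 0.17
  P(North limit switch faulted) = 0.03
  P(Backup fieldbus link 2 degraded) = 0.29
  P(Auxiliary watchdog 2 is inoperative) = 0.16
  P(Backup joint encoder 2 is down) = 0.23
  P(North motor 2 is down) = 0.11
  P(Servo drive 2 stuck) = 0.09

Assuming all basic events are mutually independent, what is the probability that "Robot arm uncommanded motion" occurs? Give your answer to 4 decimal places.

0.8306

P(Feedback branch fails) [OR] = 1 − (1−0.33) × (1−0.24) = 0.490800
P(Servo loop lost) [OR] = 1 − (1−0.38) × (1−0.16) × (1−0.490800) = 0.734809
P(Safety interlock inoperative) [OR] = 1 − (1−0.35) × (1−0.37) = 0.590500
P(Controller stage unavailable) [AND] = 0.12 × 0.590500 = 0.070860
P(E-stop path inoperative) [OR] = 1 − (1−0.29) × (1−0.16) = 0.403600
P(Brake chain fails) [OR] = 1 − (1−0.03) × (1−0.403600) = 0.421492
P(Feedback branch 2 fails) [AND] = 0.421492 × 0.23 × 0.11 = 0.010664
P(Servo loop 2 lost) [OR] = 1 − (1−0.08) × (1−0.17) × (1−0.010664) × (1−0.09) = 0.312534
P(Robot arm uncommanded motion) [OR] = 1 − (1−0.734809) × (1−0.070860) × (1−0.312534) = 0.830609
Rounded to 4 decimal places: P(Robot arm uncommanded motion) ≈ 0.8306.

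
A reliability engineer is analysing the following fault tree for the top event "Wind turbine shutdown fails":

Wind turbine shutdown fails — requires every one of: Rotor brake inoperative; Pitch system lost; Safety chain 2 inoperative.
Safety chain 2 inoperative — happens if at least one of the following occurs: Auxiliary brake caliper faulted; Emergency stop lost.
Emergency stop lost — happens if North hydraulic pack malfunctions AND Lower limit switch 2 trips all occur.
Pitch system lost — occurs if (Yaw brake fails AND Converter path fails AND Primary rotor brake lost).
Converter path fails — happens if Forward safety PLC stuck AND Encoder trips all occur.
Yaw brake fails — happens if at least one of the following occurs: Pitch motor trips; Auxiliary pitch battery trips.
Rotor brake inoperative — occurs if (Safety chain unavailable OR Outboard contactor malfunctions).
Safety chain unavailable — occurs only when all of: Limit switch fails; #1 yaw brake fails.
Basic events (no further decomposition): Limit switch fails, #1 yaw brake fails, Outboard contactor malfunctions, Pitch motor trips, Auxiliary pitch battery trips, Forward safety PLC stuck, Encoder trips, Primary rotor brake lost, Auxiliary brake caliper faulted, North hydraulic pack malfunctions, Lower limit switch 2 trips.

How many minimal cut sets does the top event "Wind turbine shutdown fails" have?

Safety chain unavailable [AND]: one cut set from each child combined → 1 × 1 = 1 cut set(s).
Rotor brake inoperative [OR]: union of children's cut sets → 2 cut set(s).
Yaw brake fails [OR]: union of children's cut sets → 2 cut set(s).
Converter path fails [AND]: one cut set from each child combined → 1 × 1 = 1 cut set(s).
Pitch system lost [AND]: one cut set from each child combined → 2 × 1 × 1 = 2 cut set(s).
Emergency stop lost [AND]: one cut set from each child combined → 1 × 1 = 1 cut set(s).
Safety chain 2 inoperative [OR]: union of children's cut sets → 2 cut set(s).
Wind turbine shutdown fails [AND]: one cut set from each child combined → 2 × 2 × 2 = 8 cut set(s).
Minimal cut sets: {#1 yaw brake fails, Auxiliary brake caliper faulted, Encoder trips, Forward safety PLC stuck, Limit switch fails, Pitch motor trips, Primary rotor brake lost}; {#1 yaw brake fails, Encoder trips, Forward safety PLC stuck, Limit switch fails, Lower limit switch 2 trips, North hydraulic pack malfunctions, Pitch motor trips, Primary rotor brake lost}; {#1 yaw brake fails, Auxiliary brake caliper faulted, Auxiliary pitch battery trips, Encoder trips, Forward safety PLC stuck, Limit switch fails, Primary rotor brake lost}; {#1 yaw brake fails, Auxiliary pitch battery trips, Encoder trips, Forward safety PLC stuck, Limit switch fails, Lower limit switch 2 trips, North hydraulic pack malfunctions, Primary rotor brake lost}; {Auxiliary brake caliper faulted, Encoder trips, Forward safety PLC stuck, Outboard contactor malfunctions, Pitch motor trips, Primary rotor brake lost}; {Encoder trips, Forward safety PLC stuck, Lower limit switch 2 trips, North hydraulic pack malfunctions, Outboard contactor malfunctions, Pitch motor trips, Primary rotor brake lost}; {Auxiliary brake caliper faulted, Auxiliary pitch battery trips, Encoder trips, Forward safety PLC stuck, Outboard contactor malfunctions, Primary rotor brake lost}; {Auxiliary pitch battery trips, Encoder trips, Forward safety PLC stuck, Lower limit switch 2 trips, North hydraulic pack malfunctions, Outboard contactor malfunctions, Primary rotor brake lost}.

8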